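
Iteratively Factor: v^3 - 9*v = (v)*(v^2 - 9) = v*(v + 3)*(v - 3)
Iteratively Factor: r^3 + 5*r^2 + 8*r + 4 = (r + 2)*(r^2 + 3*r + 2) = (r + 1)*(r + 2)*(r + 2)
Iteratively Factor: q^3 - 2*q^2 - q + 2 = (q + 1)*(q^2 - 3*q + 2) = (q - 2)*(q + 1)*(q - 1)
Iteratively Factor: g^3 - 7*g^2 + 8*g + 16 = (g + 1)*(g^2 - 8*g + 16) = (g - 4)*(g + 1)*(g - 4)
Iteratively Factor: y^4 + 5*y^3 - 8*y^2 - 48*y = (y + 4)*(y^3 + y^2 - 12*y) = (y + 4)^2*(y^2 - 3*y) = (y - 3)*(y + 4)^2*(y)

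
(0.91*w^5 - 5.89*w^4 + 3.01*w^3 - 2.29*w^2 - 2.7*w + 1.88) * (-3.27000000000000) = -2.9757*w^5 + 19.2603*w^4 - 9.8427*w^3 + 7.4883*w^2 + 8.829*w - 6.1476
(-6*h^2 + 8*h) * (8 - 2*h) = 12*h^3 - 64*h^2 + 64*h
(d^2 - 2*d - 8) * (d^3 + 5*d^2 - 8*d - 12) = d^5 + 3*d^4 - 26*d^3 - 36*d^2 + 88*d + 96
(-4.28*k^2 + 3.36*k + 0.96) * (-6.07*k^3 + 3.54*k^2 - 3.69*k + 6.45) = 25.9796*k^5 - 35.5464*k^4 + 21.8604*k^3 - 36.606*k^2 + 18.1296*k + 6.192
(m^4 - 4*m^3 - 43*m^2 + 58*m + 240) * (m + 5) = m^5 + m^4 - 63*m^3 - 157*m^2 + 530*m + 1200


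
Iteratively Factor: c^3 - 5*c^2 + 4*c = (c)*(c^2 - 5*c + 4) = c*(c - 4)*(c - 1)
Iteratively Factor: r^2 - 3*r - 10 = (r - 5)*(r + 2)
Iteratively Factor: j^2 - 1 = (j - 1)*(j + 1)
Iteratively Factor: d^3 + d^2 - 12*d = (d - 3)*(d^2 + 4*d) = d*(d - 3)*(d + 4)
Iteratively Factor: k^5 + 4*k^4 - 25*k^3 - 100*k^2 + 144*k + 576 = (k - 4)*(k^4 + 8*k^3 + 7*k^2 - 72*k - 144) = (k - 4)*(k + 3)*(k^3 + 5*k^2 - 8*k - 48) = (k - 4)*(k + 3)*(k + 4)*(k^2 + k - 12) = (k - 4)*(k + 3)*(k + 4)^2*(k - 3)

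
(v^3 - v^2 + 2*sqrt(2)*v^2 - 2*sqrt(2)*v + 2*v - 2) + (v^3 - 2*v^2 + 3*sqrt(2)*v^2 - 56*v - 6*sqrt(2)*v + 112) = 2*v^3 - 3*v^2 + 5*sqrt(2)*v^2 - 54*v - 8*sqrt(2)*v + 110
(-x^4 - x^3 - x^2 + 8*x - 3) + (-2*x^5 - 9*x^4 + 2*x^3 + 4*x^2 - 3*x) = -2*x^5 - 10*x^4 + x^3 + 3*x^2 + 5*x - 3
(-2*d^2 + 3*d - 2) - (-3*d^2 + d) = d^2 + 2*d - 2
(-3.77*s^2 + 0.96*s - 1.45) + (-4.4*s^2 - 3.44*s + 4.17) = -8.17*s^2 - 2.48*s + 2.72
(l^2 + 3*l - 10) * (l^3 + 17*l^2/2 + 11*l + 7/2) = l^5 + 23*l^4/2 + 53*l^3/2 - 97*l^2/2 - 199*l/2 - 35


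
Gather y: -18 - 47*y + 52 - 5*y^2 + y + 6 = -5*y^2 - 46*y + 40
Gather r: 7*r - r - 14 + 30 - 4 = 6*r + 12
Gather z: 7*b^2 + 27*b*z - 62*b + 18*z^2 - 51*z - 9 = 7*b^2 - 62*b + 18*z^2 + z*(27*b - 51) - 9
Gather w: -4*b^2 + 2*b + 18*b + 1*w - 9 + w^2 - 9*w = -4*b^2 + 20*b + w^2 - 8*w - 9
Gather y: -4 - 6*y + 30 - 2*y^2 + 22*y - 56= -2*y^2 + 16*y - 30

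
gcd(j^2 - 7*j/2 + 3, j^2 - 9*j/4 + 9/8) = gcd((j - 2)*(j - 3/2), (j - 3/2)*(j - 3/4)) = j - 3/2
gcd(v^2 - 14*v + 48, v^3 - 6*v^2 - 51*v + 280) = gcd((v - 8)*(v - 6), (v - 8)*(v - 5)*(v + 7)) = v - 8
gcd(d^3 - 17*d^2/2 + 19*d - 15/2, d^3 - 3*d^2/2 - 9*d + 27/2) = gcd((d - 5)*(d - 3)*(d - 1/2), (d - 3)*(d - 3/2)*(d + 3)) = d - 3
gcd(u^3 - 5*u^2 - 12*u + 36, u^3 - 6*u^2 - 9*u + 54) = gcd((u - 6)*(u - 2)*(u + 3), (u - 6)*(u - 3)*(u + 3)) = u^2 - 3*u - 18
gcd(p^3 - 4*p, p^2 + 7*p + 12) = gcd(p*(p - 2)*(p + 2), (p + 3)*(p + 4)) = 1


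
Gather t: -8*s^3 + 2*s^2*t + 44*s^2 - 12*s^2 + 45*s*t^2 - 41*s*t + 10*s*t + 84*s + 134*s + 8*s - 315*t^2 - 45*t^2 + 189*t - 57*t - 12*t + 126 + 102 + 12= -8*s^3 + 32*s^2 + 226*s + t^2*(45*s - 360) + t*(2*s^2 - 31*s + 120) + 240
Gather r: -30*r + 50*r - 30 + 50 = 20*r + 20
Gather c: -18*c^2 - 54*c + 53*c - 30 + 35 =-18*c^2 - c + 5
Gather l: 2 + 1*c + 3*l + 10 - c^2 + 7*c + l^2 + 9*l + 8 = -c^2 + 8*c + l^2 + 12*l + 20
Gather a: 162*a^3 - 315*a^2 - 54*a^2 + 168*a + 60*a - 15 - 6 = 162*a^3 - 369*a^2 + 228*a - 21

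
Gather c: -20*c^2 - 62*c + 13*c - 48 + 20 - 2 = -20*c^2 - 49*c - 30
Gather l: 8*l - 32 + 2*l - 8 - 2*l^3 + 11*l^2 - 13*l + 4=-2*l^3 + 11*l^2 - 3*l - 36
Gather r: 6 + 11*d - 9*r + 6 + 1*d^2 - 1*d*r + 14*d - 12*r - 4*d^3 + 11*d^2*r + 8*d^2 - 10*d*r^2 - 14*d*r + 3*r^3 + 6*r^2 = -4*d^3 + 9*d^2 + 25*d + 3*r^3 + r^2*(6 - 10*d) + r*(11*d^2 - 15*d - 21) + 12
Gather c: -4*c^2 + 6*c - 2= -4*c^2 + 6*c - 2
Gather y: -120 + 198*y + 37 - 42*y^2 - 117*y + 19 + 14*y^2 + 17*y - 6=-28*y^2 + 98*y - 70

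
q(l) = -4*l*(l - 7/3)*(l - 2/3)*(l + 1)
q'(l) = -4*l*(l - 7/3)*(l - 2/3) - 4*l*(l - 7/3)*(l + 1) - 4*l*(l - 2/3)*(l + 1) - 4*(l - 7/3)*(l - 2/3)*(l + 1) = -16*l^3 + 24*l^2 + 104*l/9 - 56/9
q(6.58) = -5009.98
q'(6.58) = -3449.32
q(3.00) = -74.67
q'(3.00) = -187.56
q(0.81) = 1.28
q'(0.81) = 10.38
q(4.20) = -576.19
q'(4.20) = -719.74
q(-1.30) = -11.15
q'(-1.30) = 54.47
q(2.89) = -55.66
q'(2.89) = -158.58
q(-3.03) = -487.80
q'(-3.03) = 624.20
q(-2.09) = -111.11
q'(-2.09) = 220.53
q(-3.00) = -469.33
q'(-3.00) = 607.11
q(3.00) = -74.67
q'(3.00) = -187.56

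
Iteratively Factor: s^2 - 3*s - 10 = (s + 2)*(s - 5)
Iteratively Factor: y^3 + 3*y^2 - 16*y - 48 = (y - 4)*(y^2 + 7*y + 12) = (y - 4)*(y + 3)*(y + 4)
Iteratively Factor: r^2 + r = (r)*(r + 1)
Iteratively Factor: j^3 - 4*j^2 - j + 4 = (j - 4)*(j^2 - 1) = (j - 4)*(j - 1)*(j + 1)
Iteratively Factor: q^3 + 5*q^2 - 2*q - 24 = (q + 4)*(q^2 + q - 6) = (q + 3)*(q + 4)*(q - 2)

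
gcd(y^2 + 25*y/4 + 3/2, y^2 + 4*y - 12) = y + 6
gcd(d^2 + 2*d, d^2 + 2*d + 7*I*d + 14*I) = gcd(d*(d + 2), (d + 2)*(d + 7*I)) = d + 2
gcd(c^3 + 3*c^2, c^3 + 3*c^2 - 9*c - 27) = c + 3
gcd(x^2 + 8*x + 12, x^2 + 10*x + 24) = x + 6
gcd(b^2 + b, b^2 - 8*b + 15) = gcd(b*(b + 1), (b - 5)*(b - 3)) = 1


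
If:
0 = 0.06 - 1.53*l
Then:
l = 0.04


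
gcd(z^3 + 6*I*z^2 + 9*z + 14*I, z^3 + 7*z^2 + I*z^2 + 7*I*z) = z + I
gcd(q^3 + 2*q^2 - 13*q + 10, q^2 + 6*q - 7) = q - 1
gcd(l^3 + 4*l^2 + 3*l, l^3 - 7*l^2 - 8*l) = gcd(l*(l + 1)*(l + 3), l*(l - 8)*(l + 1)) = l^2 + l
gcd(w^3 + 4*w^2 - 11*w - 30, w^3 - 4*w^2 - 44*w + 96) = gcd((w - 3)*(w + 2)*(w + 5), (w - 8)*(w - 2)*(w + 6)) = 1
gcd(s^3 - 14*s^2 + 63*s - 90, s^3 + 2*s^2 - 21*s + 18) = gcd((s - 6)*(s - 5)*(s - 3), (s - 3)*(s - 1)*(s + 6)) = s - 3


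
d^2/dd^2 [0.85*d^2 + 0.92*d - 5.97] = 1.70000000000000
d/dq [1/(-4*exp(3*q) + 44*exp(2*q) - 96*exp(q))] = (3*exp(2*q) - 22*exp(q) + 24)*exp(-q)/(4*(exp(2*q) - 11*exp(q) + 24)^2)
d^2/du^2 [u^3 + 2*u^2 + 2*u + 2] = 6*u + 4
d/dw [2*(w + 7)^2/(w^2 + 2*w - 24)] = 4*(w + 7)*(w^2 + 2*w - (w + 1)*(w + 7) - 24)/(w^2 + 2*w - 24)^2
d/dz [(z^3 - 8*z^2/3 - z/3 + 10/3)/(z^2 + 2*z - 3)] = (3*z^4 + 12*z^3 - 42*z^2 + 28*z - 17)/(3*(z^4 + 4*z^3 - 2*z^2 - 12*z + 9))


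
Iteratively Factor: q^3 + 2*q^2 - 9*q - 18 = (q + 3)*(q^2 - q - 6) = (q + 2)*(q + 3)*(q - 3)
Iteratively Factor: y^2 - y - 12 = (y - 4)*(y + 3)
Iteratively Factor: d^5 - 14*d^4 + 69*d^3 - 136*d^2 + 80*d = (d - 1)*(d^4 - 13*d^3 + 56*d^2 - 80*d) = (d - 5)*(d - 1)*(d^3 - 8*d^2 + 16*d) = (d - 5)*(d - 4)*(d - 1)*(d^2 - 4*d) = d*(d - 5)*(d - 4)*(d - 1)*(d - 4)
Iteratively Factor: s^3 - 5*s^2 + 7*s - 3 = (s - 3)*(s^2 - 2*s + 1) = (s - 3)*(s - 1)*(s - 1)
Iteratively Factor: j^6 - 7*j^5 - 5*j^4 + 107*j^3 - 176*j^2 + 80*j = (j - 4)*(j^5 - 3*j^4 - 17*j^3 + 39*j^2 - 20*j) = (j - 5)*(j - 4)*(j^4 + 2*j^3 - 7*j^2 + 4*j) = (j - 5)*(j - 4)*(j - 1)*(j^3 + 3*j^2 - 4*j) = j*(j - 5)*(j - 4)*(j - 1)*(j^2 + 3*j - 4) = j*(j - 5)*(j - 4)*(j - 1)*(j + 4)*(j - 1)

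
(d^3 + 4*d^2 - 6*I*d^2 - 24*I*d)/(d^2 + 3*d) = (d^2 + d*(4 - 6*I) - 24*I)/(d + 3)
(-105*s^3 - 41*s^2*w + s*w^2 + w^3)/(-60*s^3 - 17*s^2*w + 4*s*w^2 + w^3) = (7*s - w)/(4*s - w)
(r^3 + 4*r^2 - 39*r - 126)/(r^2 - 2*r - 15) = (r^2 + r - 42)/(r - 5)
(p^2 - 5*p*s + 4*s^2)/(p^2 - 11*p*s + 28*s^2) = (p - s)/(p - 7*s)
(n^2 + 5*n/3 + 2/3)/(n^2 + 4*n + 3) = (n + 2/3)/(n + 3)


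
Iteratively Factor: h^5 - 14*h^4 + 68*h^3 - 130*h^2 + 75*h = (h - 5)*(h^4 - 9*h^3 + 23*h^2 - 15*h) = (h - 5)^2*(h^3 - 4*h^2 + 3*h) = h*(h - 5)^2*(h^2 - 4*h + 3) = h*(h - 5)^2*(h - 3)*(h - 1)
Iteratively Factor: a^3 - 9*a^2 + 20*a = (a - 5)*(a^2 - 4*a) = a*(a - 5)*(a - 4)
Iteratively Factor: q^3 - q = (q - 1)*(q^2 + q) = q*(q - 1)*(q + 1)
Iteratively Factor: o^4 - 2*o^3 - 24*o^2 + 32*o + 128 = (o + 4)*(o^3 - 6*o^2 + 32) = (o - 4)*(o + 4)*(o^2 - 2*o - 8) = (o - 4)^2*(o + 4)*(o + 2)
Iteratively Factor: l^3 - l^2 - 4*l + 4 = (l + 2)*(l^2 - 3*l + 2) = (l - 1)*(l + 2)*(l - 2)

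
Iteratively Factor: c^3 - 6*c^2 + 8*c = (c - 4)*(c^2 - 2*c) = (c - 4)*(c - 2)*(c)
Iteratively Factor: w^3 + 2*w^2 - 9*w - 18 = (w + 3)*(w^2 - w - 6) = (w + 2)*(w + 3)*(w - 3)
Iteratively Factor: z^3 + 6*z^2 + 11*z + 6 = (z + 1)*(z^2 + 5*z + 6) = (z + 1)*(z + 3)*(z + 2)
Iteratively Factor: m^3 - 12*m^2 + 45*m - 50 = (m - 5)*(m^2 - 7*m + 10) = (m - 5)*(m - 2)*(m - 5)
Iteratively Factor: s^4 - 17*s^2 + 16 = (s - 1)*(s^3 + s^2 - 16*s - 16) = (s - 1)*(s + 1)*(s^2 - 16) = (s - 1)*(s + 1)*(s + 4)*(s - 4)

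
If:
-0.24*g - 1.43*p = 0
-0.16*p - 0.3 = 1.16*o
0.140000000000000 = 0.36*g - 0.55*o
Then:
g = -0.01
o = -0.26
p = 0.00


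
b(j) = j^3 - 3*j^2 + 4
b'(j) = 3*j^2 - 6*j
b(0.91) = 2.27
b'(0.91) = -2.98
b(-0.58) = 2.80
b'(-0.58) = 4.49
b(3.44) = 9.21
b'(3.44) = 14.86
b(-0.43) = 3.37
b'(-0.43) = 3.13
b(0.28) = 3.79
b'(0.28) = -1.44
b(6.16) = 123.91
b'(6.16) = 76.88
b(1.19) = 1.44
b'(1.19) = -2.89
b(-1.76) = -10.74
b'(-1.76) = 19.85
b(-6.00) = -320.00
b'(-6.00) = 144.00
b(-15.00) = -4046.00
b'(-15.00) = 765.00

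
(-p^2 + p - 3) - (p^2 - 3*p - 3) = -2*p^2 + 4*p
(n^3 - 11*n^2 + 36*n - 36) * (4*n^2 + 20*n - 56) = 4*n^5 - 24*n^4 - 132*n^3 + 1192*n^2 - 2736*n + 2016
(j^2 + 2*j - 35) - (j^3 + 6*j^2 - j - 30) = -j^3 - 5*j^2 + 3*j - 5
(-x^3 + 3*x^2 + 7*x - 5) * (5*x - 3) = -5*x^4 + 18*x^3 + 26*x^2 - 46*x + 15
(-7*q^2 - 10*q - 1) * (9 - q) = 7*q^3 - 53*q^2 - 89*q - 9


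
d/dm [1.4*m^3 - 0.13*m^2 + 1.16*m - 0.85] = 4.2*m^2 - 0.26*m + 1.16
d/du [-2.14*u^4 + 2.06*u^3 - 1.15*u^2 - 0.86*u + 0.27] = -8.56*u^3 + 6.18*u^2 - 2.3*u - 0.86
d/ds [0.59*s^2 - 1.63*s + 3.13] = 1.18*s - 1.63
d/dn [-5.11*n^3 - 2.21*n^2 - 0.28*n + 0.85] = -15.33*n^2 - 4.42*n - 0.28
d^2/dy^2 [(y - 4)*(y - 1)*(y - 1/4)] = 6*y - 21/2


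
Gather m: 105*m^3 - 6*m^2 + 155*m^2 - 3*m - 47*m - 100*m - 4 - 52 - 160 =105*m^3 + 149*m^2 - 150*m - 216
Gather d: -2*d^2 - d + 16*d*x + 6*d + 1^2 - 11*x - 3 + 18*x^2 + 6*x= -2*d^2 + d*(16*x + 5) + 18*x^2 - 5*x - 2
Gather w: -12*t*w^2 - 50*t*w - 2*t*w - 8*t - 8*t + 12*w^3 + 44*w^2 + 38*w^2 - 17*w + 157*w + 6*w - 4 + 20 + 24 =-16*t + 12*w^3 + w^2*(82 - 12*t) + w*(146 - 52*t) + 40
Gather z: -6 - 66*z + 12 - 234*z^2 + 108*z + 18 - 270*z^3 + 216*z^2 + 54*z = -270*z^3 - 18*z^2 + 96*z + 24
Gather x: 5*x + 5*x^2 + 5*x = 5*x^2 + 10*x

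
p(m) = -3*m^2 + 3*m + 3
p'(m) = 3 - 6*m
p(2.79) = -11.98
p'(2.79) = -13.74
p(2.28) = -5.76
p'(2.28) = -10.68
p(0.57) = 3.74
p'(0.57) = -0.42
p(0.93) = 3.20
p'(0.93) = -2.58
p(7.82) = -157.00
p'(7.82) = -43.92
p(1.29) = 1.88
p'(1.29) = -4.74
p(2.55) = -8.86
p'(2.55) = -12.30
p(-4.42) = -68.87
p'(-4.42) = 29.52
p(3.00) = -15.00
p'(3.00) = -15.00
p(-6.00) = -123.00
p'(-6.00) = 39.00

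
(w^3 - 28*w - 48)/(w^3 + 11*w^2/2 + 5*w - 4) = 2*(w - 6)/(2*w - 1)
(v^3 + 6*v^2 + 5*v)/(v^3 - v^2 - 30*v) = (v + 1)/(v - 6)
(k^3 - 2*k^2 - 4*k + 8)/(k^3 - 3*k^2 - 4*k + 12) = (k - 2)/(k - 3)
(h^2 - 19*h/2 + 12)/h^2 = 1 - 19/(2*h) + 12/h^2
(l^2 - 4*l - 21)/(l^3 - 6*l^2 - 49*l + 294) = (l + 3)/(l^2 + l - 42)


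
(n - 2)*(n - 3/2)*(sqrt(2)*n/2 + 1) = sqrt(2)*n^3/2 - 7*sqrt(2)*n^2/4 + n^2 - 7*n/2 + 3*sqrt(2)*n/2 + 3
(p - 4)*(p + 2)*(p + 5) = p^3 + 3*p^2 - 18*p - 40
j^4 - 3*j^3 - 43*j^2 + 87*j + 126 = (j - 7)*(j - 3)*(j + 1)*(j + 6)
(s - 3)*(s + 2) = s^2 - s - 6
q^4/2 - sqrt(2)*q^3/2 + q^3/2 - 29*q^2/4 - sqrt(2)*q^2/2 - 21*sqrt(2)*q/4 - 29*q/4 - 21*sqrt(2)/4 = (q/2 + 1/2)*(q - 7*sqrt(2)/2)*(q + sqrt(2))*(q + 3*sqrt(2)/2)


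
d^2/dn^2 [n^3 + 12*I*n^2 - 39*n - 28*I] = 6*n + 24*I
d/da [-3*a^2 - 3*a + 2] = -6*a - 3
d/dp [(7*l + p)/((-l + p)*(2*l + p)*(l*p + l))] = ((l - p)*(2*l + p)*(7*l + p) - (l - p)*(2*l + p)*(p + 1) + (l - p)*(7*l + p)*(p + 1) - (2*l + p)*(7*l + p)*(p + 1))/(l*(l - p)^2*(2*l + p)^2*(p + 1)^2)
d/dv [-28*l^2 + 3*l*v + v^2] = 3*l + 2*v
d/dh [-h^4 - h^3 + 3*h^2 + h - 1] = -4*h^3 - 3*h^2 + 6*h + 1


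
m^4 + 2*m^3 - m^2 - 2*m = m*(m - 1)*(m + 1)*(m + 2)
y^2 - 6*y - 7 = (y - 7)*(y + 1)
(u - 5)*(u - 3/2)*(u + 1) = u^3 - 11*u^2/2 + u + 15/2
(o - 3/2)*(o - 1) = o^2 - 5*o/2 + 3/2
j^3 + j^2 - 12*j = j*(j - 3)*(j + 4)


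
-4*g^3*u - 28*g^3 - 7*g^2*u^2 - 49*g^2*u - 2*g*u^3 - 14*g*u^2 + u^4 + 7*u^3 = (-4*g + u)*(g + u)^2*(u + 7)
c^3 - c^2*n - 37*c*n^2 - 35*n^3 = (c - 7*n)*(c + n)*(c + 5*n)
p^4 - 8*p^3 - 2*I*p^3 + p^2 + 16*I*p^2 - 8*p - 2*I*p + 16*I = (p - 8)*(p - 2*I)*(p - I)*(p + I)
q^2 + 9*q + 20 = (q + 4)*(q + 5)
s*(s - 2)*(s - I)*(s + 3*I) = s^4 - 2*s^3 + 2*I*s^3 + 3*s^2 - 4*I*s^2 - 6*s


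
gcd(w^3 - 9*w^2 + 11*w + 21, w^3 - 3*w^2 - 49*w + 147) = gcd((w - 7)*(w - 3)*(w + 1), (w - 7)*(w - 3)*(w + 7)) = w^2 - 10*w + 21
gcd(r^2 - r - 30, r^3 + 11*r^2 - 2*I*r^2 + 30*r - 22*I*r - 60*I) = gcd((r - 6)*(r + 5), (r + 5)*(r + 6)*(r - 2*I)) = r + 5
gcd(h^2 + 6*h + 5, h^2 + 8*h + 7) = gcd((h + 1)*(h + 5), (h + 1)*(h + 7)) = h + 1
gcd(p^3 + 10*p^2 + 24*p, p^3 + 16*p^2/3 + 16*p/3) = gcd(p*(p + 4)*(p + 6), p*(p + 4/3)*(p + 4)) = p^2 + 4*p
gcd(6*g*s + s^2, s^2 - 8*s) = s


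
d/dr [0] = 0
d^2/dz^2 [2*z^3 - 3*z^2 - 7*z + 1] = 12*z - 6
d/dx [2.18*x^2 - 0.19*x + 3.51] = 4.36*x - 0.19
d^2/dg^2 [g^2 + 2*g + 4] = 2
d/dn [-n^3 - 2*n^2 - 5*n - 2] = -3*n^2 - 4*n - 5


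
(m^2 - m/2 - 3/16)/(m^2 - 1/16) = (4*m - 3)/(4*m - 1)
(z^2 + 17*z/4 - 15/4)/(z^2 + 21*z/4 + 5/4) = (4*z - 3)/(4*z + 1)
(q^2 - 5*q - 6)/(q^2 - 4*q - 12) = (q + 1)/(q + 2)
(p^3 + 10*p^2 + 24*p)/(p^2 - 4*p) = (p^2 + 10*p + 24)/(p - 4)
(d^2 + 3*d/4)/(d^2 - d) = (d + 3/4)/(d - 1)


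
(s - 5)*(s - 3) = s^2 - 8*s + 15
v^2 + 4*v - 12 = (v - 2)*(v + 6)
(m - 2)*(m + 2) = m^2 - 4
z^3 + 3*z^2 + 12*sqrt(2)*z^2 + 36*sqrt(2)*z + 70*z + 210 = (z + 3)*(z + 5*sqrt(2))*(z + 7*sqrt(2))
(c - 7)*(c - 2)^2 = c^3 - 11*c^2 + 32*c - 28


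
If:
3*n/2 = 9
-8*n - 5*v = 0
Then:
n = 6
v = -48/5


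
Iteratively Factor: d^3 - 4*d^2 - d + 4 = (d - 4)*(d^2 - 1) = (d - 4)*(d + 1)*(d - 1)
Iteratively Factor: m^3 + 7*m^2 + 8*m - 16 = (m - 1)*(m^2 + 8*m + 16) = (m - 1)*(m + 4)*(m + 4)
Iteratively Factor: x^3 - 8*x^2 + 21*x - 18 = (x - 3)*(x^2 - 5*x + 6) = (x - 3)*(x - 2)*(x - 3)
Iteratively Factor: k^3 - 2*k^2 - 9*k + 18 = (k + 3)*(k^2 - 5*k + 6) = (k - 3)*(k + 3)*(k - 2)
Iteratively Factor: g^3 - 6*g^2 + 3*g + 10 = (g + 1)*(g^2 - 7*g + 10) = (g - 2)*(g + 1)*(g - 5)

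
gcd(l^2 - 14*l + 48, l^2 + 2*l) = 1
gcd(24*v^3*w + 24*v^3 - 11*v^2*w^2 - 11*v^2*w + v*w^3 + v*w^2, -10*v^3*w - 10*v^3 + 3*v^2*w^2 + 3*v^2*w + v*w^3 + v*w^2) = v*w + v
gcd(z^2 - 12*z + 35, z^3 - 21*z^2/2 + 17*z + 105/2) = z^2 - 12*z + 35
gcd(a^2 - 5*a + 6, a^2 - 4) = a - 2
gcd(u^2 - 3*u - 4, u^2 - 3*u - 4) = u^2 - 3*u - 4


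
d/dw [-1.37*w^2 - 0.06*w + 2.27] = -2.74*w - 0.06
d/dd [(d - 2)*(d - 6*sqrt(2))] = 2*d - 6*sqrt(2) - 2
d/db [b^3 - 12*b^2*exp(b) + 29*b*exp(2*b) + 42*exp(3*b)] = -12*b^2*exp(b) + 3*b^2 + 58*b*exp(2*b) - 24*b*exp(b) + 126*exp(3*b) + 29*exp(2*b)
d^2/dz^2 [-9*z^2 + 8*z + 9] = -18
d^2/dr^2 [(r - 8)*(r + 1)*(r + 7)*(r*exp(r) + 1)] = r^4*exp(r) + 8*r^3*exp(r) - 45*r^2*exp(r) - 284*r*exp(r) + 6*r - 226*exp(r)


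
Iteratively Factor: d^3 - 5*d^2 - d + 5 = (d - 5)*(d^2 - 1) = (d - 5)*(d + 1)*(d - 1)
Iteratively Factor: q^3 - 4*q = (q - 2)*(q^2 + 2*q) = q*(q - 2)*(q + 2)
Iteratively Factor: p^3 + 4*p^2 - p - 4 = (p + 1)*(p^2 + 3*p - 4) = (p - 1)*(p + 1)*(p + 4)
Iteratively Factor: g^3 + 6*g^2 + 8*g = (g + 4)*(g^2 + 2*g) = (g + 2)*(g + 4)*(g)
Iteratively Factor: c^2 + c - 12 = (c - 3)*(c + 4)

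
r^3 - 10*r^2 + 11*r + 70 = (r - 7)*(r - 5)*(r + 2)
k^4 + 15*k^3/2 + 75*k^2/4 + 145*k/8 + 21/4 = (k + 1/2)*(k + 3/2)*(k + 2)*(k + 7/2)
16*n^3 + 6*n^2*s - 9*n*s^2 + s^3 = (-8*n + s)*(-2*n + s)*(n + s)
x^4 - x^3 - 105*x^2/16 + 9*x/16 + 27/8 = (x - 3)*(x - 3/4)*(x + 3/4)*(x + 2)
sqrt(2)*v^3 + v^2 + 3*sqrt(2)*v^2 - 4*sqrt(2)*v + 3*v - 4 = (v - 1)*(v + 4)*(sqrt(2)*v + 1)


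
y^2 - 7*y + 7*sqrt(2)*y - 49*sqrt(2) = (y - 7)*(y + 7*sqrt(2))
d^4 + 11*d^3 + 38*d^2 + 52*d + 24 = (d + 1)*(d + 2)^2*(d + 6)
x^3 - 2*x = x*(x - sqrt(2))*(x + sqrt(2))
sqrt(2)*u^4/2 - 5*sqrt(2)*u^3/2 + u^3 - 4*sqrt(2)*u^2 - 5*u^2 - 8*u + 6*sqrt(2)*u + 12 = (u - 6)*(u - 1)*(u + 2)*(sqrt(2)*u/2 + 1)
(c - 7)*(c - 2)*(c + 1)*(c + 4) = c^4 - 4*c^3 - 27*c^2 + 34*c + 56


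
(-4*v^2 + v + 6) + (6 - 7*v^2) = -11*v^2 + v + 12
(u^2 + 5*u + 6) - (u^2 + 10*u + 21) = -5*u - 15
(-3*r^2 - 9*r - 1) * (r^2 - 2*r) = -3*r^4 - 3*r^3 + 17*r^2 + 2*r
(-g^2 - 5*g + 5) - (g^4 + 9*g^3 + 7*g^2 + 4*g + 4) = -g^4 - 9*g^3 - 8*g^2 - 9*g + 1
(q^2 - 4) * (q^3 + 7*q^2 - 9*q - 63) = q^5 + 7*q^4 - 13*q^3 - 91*q^2 + 36*q + 252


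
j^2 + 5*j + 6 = (j + 2)*(j + 3)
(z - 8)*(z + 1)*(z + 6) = z^3 - z^2 - 50*z - 48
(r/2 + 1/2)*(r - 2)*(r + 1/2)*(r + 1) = r^4/2 + r^3/4 - 3*r^2/2 - 7*r/4 - 1/2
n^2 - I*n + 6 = (n - 3*I)*(n + 2*I)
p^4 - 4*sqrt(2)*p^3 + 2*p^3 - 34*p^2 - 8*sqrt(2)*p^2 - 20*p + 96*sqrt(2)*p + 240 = (p - 4)*(p + 6)*(p - 5*sqrt(2))*(p + sqrt(2))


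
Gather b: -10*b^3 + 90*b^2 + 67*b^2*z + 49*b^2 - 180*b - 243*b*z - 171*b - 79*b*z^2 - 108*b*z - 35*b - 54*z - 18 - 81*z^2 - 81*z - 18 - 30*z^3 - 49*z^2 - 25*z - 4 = -10*b^3 + b^2*(67*z + 139) + b*(-79*z^2 - 351*z - 386) - 30*z^3 - 130*z^2 - 160*z - 40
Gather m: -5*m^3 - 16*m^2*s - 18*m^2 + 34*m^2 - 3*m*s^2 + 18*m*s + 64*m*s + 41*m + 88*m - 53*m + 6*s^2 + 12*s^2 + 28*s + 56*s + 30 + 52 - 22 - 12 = -5*m^3 + m^2*(16 - 16*s) + m*(-3*s^2 + 82*s + 76) + 18*s^2 + 84*s + 48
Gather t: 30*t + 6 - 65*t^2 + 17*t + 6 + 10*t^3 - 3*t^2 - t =10*t^3 - 68*t^2 + 46*t + 12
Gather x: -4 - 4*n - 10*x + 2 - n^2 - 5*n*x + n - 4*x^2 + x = -n^2 - 3*n - 4*x^2 + x*(-5*n - 9) - 2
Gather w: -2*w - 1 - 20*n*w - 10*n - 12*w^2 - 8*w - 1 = -10*n - 12*w^2 + w*(-20*n - 10) - 2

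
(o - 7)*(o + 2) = o^2 - 5*o - 14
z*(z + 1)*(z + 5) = z^3 + 6*z^2 + 5*z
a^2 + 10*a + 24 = (a + 4)*(a + 6)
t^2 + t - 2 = (t - 1)*(t + 2)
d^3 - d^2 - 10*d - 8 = (d - 4)*(d + 1)*(d + 2)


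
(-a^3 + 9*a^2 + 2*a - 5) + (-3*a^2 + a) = -a^3 + 6*a^2 + 3*a - 5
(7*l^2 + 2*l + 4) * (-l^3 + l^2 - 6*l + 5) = -7*l^5 + 5*l^4 - 44*l^3 + 27*l^2 - 14*l + 20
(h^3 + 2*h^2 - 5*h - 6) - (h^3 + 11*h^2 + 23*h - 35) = -9*h^2 - 28*h + 29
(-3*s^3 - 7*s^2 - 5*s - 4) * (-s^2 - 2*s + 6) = 3*s^5 + 13*s^4 + s^3 - 28*s^2 - 22*s - 24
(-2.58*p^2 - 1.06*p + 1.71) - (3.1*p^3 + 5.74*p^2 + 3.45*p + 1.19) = -3.1*p^3 - 8.32*p^2 - 4.51*p + 0.52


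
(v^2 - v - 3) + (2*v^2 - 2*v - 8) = 3*v^2 - 3*v - 11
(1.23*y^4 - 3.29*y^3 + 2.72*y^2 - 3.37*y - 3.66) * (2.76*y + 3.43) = 3.3948*y^5 - 4.8615*y^4 - 3.7775*y^3 + 0.0284000000000013*y^2 - 21.6607*y - 12.5538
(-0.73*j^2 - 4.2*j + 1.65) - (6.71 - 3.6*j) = -0.73*j^2 - 0.6*j - 5.06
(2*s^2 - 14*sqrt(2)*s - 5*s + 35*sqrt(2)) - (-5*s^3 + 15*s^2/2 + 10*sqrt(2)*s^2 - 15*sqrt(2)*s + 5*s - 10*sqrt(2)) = 5*s^3 - 10*sqrt(2)*s^2 - 11*s^2/2 - 10*s + sqrt(2)*s + 45*sqrt(2)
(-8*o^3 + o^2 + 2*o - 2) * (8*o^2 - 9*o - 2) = -64*o^5 + 80*o^4 + 23*o^3 - 36*o^2 + 14*o + 4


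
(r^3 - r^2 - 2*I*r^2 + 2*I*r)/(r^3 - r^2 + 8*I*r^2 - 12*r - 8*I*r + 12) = r*(r - 2*I)/(r^2 + 8*I*r - 12)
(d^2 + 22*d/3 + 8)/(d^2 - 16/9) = 3*(d + 6)/(3*d - 4)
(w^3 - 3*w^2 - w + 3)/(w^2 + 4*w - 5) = (w^2 - 2*w - 3)/(w + 5)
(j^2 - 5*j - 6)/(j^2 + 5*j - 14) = (j^2 - 5*j - 6)/(j^2 + 5*j - 14)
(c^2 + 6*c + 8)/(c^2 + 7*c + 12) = (c + 2)/(c + 3)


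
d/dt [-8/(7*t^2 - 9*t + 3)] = 8*(14*t - 9)/(7*t^2 - 9*t + 3)^2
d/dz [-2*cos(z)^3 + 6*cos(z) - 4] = -6*sin(z)^3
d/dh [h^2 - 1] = 2*h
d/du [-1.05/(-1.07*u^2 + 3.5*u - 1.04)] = (3.675 - 2.247*u)/(1.07*u^2 - 3.5*u + 1.04)^2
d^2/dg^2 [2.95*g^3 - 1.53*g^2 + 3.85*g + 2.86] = 17.7*g - 3.06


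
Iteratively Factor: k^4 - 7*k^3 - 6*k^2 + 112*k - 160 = (k - 5)*(k^3 - 2*k^2 - 16*k + 32) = (k - 5)*(k - 2)*(k^2 - 16) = (k - 5)*(k - 2)*(k + 4)*(k - 4)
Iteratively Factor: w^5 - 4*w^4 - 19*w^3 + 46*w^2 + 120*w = (w)*(w^4 - 4*w^3 - 19*w^2 + 46*w + 120) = w*(w - 4)*(w^3 - 19*w - 30) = w*(w - 5)*(w - 4)*(w^2 + 5*w + 6) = w*(w - 5)*(w - 4)*(w + 2)*(w + 3)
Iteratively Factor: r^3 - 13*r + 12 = (r - 1)*(r^2 + r - 12) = (r - 1)*(r + 4)*(r - 3)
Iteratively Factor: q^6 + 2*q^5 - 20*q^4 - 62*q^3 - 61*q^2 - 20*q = (q + 1)*(q^5 + q^4 - 21*q^3 - 41*q^2 - 20*q) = q*(q + 1)*(q^4 + q^3 - 21*q^2 - 41*q - 20) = q*(q + 1)^2*(q^3 - 21*q - 20) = q*(q + 1)^3*(q^2 - q - 20) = q*(q + 1)^3*(q + 4)*(q - 5)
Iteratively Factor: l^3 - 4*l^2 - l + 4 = (l - 4)*(l^2 - 1) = (l - 4)*(l + 1)*(l - 1)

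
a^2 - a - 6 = (a - 3)*(a + 2)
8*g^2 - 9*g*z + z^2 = (-8*g + z)*(-g + z)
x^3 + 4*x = x*(x - 2*I)*(x + 2*I)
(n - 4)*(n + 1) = n^2 - 3*n - 4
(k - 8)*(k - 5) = k^2 - 13*k + 40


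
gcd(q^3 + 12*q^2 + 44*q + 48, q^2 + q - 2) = q + 2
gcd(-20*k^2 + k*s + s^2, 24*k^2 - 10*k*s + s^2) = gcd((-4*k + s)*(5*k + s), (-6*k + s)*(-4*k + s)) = -4*k + s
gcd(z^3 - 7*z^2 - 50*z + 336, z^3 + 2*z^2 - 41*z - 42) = z^2 + z - 42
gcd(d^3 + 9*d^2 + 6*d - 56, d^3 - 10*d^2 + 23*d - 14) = d - 2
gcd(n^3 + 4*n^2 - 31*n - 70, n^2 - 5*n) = n - 5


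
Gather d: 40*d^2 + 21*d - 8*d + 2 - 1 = 40*d^2 + 13*d + 1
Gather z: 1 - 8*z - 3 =-8*z - 2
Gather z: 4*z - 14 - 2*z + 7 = 2*z - 7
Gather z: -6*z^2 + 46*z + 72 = -6*z^2 + 46*z + 72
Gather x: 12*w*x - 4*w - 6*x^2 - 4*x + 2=-4*w - 6*x^2 + x*(12*w - 4) + 2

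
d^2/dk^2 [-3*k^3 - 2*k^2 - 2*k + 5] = -18*k - 4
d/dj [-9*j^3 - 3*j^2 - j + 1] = -27*j^2 - 6*j - 1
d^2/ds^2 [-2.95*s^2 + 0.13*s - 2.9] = -5.90000000000000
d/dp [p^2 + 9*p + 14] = 2*p + 9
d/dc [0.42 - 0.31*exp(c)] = -0.31*exp(c)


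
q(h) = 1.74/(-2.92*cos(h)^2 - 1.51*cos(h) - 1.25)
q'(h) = 1.74*(-5.84*sin(h)*cos(h) - 1.51*sin(h))/(-2.92*cos(h)^2 - 1.51*cos(h) - 1.25)^2 = -(10.1616*cos(h) + 2.6274)*sin(h)/(2.92*cos(h)^2 + 1.51*cos(h) + 1.25)^2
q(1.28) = -0.90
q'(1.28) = -1.44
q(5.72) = -0.38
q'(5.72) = 0.28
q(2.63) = -0.81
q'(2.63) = 0.66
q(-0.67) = -0.41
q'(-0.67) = 0.37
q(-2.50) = -0.91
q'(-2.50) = -0.90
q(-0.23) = -0.32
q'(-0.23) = 0.09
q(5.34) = -0.55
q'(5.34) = 0.70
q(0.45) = -0.35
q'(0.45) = -0.21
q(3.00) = -0.66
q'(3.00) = 0.15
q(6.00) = -0.32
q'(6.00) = 0.12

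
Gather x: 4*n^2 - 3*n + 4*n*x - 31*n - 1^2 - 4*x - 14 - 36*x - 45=4*n^2 - 34*n + x*(4*n - 40) - 60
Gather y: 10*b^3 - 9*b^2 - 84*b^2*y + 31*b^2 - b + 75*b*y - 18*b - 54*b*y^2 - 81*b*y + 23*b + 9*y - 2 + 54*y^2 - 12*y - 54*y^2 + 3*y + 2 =10*b^3 + 22*b^2 - 54*b*y^2 + 4*b + y*(-84*b^2 - 6*b)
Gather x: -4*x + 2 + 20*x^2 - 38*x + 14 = 20*x^2 - 42*x + 16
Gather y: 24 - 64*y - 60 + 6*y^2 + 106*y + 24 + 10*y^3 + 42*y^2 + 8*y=10*y^3 + 48*y^2 + 50*y - 12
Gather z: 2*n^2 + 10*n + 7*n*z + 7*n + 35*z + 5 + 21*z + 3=2*n^2 + 17*n + z*(7*n + 56) + 8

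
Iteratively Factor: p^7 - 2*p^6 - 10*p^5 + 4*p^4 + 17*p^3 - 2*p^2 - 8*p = (p + 1)*(p^6 - 3*p^5 - 7*p^4 + 11*p^3 + 6*p^2 - 8*p) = (p + 1)*(p + 2)*(p^5 - 5*p^4 + 3*p^3 + 5*p^2 - 4*p) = p*(p + 1)*(p + 2)*(p^4 - 5*p^3 + 3*p^2 + 5*p - 4) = p*(p - 4)*(p + 1)*(p + 2)*(p^3 - p^2 - p + 1) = p*(p - 4)*(p + 1)^2*(p + 2)*(p^2 - 2*p + 1) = p*(p - 4)*(p - 1)*(p + 1)^2*(p + 2)*(p - 1)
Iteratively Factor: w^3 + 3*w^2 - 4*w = (w + 4)*(w^2 - w) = w*(w + 4)*(w - 1)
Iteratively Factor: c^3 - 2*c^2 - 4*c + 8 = (c - 2)*(c^2 - 4) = (c - 2)^2*(c + 2)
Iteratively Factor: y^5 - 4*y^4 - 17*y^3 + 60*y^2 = (y)*(y^4 - 4*y^3 - 17*y^2 + 60*y) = y*(y - 3)*(y^3 - y^2 - 20*y) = y*(y - 5)*(y - 3)*(y^2 + 4*y) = y^2*(y - 5)*(y - 3)*(y + 4)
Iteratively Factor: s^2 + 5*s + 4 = (s + 1)*(s + 4)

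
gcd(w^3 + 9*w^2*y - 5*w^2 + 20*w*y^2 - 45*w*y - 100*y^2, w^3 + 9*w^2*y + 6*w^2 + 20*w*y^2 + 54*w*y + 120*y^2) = w^2 + 9*w*y + 20*y^2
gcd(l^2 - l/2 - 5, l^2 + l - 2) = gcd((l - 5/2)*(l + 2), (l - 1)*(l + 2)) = l + 2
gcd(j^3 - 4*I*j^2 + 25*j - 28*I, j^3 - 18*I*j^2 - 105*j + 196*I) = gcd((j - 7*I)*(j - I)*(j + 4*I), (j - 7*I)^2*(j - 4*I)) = j - 7*I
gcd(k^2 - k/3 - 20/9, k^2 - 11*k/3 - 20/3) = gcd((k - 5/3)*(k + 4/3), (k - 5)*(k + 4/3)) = k + 4/3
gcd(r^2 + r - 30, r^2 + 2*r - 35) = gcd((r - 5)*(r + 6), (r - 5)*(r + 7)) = r - 5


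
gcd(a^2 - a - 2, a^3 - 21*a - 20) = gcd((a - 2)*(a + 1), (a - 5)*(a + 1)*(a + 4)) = a + 1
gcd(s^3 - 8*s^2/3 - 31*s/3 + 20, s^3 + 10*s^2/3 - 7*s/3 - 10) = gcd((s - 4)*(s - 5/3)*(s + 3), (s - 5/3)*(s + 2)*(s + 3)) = s^2 + 4*s/3 - 5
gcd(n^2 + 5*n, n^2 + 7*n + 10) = n + 5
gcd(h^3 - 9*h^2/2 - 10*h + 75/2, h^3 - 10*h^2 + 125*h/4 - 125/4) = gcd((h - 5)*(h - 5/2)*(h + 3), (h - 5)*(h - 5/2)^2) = h^2 - 15*h/2 + 25/2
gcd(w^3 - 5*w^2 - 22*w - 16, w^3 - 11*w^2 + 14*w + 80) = w^2 - 6*w - 16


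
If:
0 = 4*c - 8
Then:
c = 2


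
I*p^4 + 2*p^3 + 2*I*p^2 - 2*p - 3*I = (p - 1)*(p - 3*I)*(p + I)*(I*p + I)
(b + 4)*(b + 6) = b^2 + 10*b + 24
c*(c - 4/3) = c^2 - 4*c/3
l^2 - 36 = (l - 6)*(l + 6)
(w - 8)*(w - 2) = w^2 - 10*w + 16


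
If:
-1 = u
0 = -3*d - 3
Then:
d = -1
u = -1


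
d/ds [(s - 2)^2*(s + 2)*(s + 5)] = 4*s^3 + 9*s^2 - 28*s - 12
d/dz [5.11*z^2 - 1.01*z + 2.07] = 10.22*z - 1.01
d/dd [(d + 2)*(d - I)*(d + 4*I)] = 3*d^2 + d*(4 + 6*I) + 4 + 6*I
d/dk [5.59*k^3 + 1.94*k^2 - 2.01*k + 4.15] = 16.77*k^2 + 3.88*k - 2.01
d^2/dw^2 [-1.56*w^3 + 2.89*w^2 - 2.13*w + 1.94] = 5.78 - 9.36*w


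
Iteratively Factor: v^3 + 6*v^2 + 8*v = (v)*(v^2 + 6*v + 8) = v*(v + 4)*(v + 2)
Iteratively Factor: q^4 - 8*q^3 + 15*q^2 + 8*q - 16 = (q - 4)*(q^3 - 4*q^2 - q + 4) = (q - 4)*(q + 1)*(q^2 - 5*q + 4) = (q - 4)^2*(q + 1)*(q - 1)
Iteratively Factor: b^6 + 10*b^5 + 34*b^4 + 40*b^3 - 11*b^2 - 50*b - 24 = (b + 2)*(b^5 + 8*b^4 + 18*b^3 + 4*b^2 - 19*b - 12) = (b + 1)*(b + 2)*(b^4 + 7*b^3 + 11*b^2 - 7*b - 12) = (b + 1)^2*(b + 2)*(b^3 + 6*b^2 + 5*b - 12) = (b - 1)*(b + 1)^2*(b + 2)*(b^2 + 7*b + 12) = (b - 1)*(b + 1)^2*(b + 2)*(b + 4)*(b + 3)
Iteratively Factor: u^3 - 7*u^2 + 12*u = (u - 4)*(u^2 - 3*u) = (u - 4)*(u - 3)*(u)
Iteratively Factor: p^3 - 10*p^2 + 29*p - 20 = (p - 1)*(p^2 - 9*p + 20) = (p - 4)*(p - 1)*(p - 5)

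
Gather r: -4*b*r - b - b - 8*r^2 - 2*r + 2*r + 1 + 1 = -4*b*r - 2*b - 8*r^2 + 2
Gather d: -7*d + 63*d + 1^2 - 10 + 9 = 56*d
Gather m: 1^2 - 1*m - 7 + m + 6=0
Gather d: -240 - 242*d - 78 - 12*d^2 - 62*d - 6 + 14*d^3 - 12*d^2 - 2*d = 14*d^3 - 24*d^2 - 306*d - 324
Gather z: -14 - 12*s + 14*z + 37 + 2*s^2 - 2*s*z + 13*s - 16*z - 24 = 2*s^2 + s + z*(-2*s - 2) - 1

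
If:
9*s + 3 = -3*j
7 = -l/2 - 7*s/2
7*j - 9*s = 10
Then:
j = 7/10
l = -301/30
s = -17/30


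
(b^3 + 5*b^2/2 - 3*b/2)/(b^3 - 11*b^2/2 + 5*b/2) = (b + 3)/(b - 5)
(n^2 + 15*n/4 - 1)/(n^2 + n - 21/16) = 4*(4*n^2 + 15*n - 4)/(16*n^2 + 16*n - 21)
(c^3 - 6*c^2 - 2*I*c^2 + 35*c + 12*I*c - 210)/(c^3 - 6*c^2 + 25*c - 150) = (c - 7*I)/(c - 5*I)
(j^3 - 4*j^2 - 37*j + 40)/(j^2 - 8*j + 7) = (j^2 - 3*j - 40)/(j - 7)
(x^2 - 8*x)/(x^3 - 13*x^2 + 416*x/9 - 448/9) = 9*x/(9*x^2 - 45*x + 56)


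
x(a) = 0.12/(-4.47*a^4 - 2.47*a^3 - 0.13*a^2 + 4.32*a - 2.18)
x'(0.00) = -0.11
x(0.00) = -0.06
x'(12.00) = 0.00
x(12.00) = -0.00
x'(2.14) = 0.00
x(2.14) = -0.00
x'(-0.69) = -0.03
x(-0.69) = -0.02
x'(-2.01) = -0.00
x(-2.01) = -0.00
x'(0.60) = 0.51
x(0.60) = -0.16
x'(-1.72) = -0.01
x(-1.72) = -0.00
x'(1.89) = 0.00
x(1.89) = -0.00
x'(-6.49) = -0.00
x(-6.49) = -0.00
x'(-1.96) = -0.00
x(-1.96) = -0.00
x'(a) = 0.12*(17.88*a^3 + 7.41*a^2 + 0.26*a - 4.32)/(-4.47*a^4 - 2.47*a^3 - 0.13*a^2 + 4.32*a - 2.18)^2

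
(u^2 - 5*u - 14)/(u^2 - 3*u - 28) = (u + 2)/(u + 4)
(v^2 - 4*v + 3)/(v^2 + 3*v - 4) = (v - 3)/(v + 4)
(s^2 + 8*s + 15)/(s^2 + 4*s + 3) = (s + 5)/(s + 1)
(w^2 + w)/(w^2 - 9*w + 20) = w*(w + 1)/(w^2 - 9*w + 20)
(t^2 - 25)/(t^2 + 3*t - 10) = (t - 5)/(t - 2)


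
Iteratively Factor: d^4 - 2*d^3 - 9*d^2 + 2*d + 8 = (d - 4)*(d^3 + 2*d^2 - d - 2) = (d - 4)*(d + 2)*(d^2 - 1) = (d - 4)*(d + 1)*(d + 2)*(d - 1)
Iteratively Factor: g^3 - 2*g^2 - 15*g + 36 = (g - 3)*(g^2 + g - 12) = (g - 3)*(g + 4)*(g - 3)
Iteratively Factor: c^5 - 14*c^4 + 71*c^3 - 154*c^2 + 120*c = (c - 2)*(c^4 - 12*c^3 + 47*c^2 - 60*c) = (c - 3)*(c - 2)*(c^3 - 9*c^2 + 20*c) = (c - 4)*(c - 3)*(c - 2)*(c^2 - 5*c) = c*(c - 4)*(c - 3)*(c - 2)*(c - 5)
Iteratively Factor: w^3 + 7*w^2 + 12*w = (w)*(w^2 + 7*w + 12) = w*(w + 4)*(w + 3)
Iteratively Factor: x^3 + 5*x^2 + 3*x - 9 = (x - 1)*(x^2 + 6*x + 9) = (x - 1)*(x + 3)*(x + 3)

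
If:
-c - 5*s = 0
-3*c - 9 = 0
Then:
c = -3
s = 3/5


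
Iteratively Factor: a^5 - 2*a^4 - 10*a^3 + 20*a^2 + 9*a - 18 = (a - 2)*(a^4 - 10*a^2 + 9) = (a - 3)*(a - 2)*(a^3 + 3*a^2 - a - 3) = (a - 3)*(a - 2)*(a + 1)*(a^2 + 2*a - 3) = (a - 3)*(a - 2)*(a + 1)*(a + 3)*(a - 1)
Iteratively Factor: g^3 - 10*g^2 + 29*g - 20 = (g - 5)*(g^2 - 5*g + 4) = (g - 5)*(g - 1)*(g - 4)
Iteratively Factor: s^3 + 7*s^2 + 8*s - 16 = (s + 4)*(s^2 + 3*s - 4) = (s + 4)^2*(s - 1)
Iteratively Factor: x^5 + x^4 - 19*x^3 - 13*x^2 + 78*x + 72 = (x + 2)*(x^4 - x^3 - 17*x^2 + 21*x + 36) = (x - 3)*(x + 2)*(x^3 + 2*x^2 - 11*x - 12) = (x - 3)^2*(x + 2)*(x^2 + 5*x + 4) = (x - 3)^2*(x + 2)*(x + 4)*(x + 1)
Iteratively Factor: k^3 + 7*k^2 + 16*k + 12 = (k + 2)*(k^2 + 5*k + 6) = (k + 2)*(k + 3)*(k + 2)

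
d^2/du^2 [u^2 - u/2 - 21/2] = 2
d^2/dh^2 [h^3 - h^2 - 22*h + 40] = 6*h - 2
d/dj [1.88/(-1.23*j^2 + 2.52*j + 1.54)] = (4.6248*j - 4.7376)/(-1.23*j^2 + 2.52*j + 1.54)^2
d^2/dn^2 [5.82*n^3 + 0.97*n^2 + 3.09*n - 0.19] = 34.92*n + 1.94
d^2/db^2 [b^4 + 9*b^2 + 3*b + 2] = 12*b^2 + 18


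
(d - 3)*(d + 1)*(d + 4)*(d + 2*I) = d^4 + 2*d^3 + 2*I*d^3 - 11*d^2 + 4*I*d^2 - 12*d - 22*I*d - 24*I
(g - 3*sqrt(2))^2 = g^2 - 6*sqrt(2)*g + 18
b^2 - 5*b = b*(b - 5)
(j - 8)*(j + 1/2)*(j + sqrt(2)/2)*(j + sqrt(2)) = j^4 - 15*j^3/2 + 3*sqrt(2)*j^3/2 - 45*sqrt(2)*j^2/4 - 3*j^2 - 6*sqrt(2)*j - 15*j/2 - 4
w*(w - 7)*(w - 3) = w^3 - 10*w^2 + 21*w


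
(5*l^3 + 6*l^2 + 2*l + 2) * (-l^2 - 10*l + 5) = -5*l^5 - 56*l^4 - 37*l^3 + 8*l^2 - 10*l + 10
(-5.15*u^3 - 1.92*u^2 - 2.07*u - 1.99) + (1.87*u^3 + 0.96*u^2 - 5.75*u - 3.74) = -3.28*u^3 - 0.96*u^2 - 7.82*u - 5.73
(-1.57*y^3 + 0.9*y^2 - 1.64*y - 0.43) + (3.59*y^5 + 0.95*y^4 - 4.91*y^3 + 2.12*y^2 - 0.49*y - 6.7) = 3.59*y^5 + 0.95*y^4 - 6.48*y^3 + 3.02*y^2 - 2.13*y - 7.13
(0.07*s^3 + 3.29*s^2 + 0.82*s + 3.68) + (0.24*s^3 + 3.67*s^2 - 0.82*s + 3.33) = 0.31*s^3 + 6.96*s^2 + 7.01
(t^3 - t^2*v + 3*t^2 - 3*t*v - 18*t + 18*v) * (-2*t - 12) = -2*t^4 + 2*t^3*v - 18*t^3 + 18*t^2*v + 216*t - 216*v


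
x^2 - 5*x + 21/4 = (x - 7/2)*(x - 3/2)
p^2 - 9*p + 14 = (p - 7)*(p - 2)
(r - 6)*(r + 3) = r^2 - 3*r - 18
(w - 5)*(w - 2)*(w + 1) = w^3 - 6*w^2 + 3*w + 10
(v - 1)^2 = v^2 - 2*v + 1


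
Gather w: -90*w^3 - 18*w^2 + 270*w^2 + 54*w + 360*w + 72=-90*w^3 + 252*w^2 + 414*w + 72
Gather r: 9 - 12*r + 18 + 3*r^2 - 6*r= 3*r^2 - 18*r + 27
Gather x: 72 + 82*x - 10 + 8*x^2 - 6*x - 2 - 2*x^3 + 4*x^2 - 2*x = -2*x^3 + 12*x^2 + 74*x + 60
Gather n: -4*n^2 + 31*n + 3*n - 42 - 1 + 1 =-4*n^2 + 34*n - 42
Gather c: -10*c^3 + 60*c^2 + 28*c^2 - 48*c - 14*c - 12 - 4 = -10*c^3 + 88*c^2 - 62*c - 16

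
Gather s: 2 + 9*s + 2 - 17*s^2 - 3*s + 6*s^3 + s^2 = 6*s^3 - 16*s^2 + 6*s + 4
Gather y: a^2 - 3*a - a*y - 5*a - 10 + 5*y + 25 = a^2 - 8*a + y*(5 - a) + 15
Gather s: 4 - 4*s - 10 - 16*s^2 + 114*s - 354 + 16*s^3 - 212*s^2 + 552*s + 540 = 16*s^3 - 228*s^2 + 662*s + 180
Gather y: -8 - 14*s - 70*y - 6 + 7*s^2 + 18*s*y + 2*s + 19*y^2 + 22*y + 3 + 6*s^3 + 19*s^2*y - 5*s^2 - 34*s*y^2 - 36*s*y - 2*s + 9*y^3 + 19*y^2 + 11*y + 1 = 6*s^3 + 2*s^2 - 14*s + 9*y^3 + y^2*(38 - 34*s) + y*(19*s^2 - 18*s - 37) - 10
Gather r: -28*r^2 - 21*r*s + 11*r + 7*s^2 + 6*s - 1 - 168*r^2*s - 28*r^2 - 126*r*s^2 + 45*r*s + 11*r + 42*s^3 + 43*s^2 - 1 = r^2*(-168*s - 56) + r*(-126*s^2 + 24*s + 22) + 42*s^3 + 50*s^2 + 6*s - 2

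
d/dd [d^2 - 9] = 2*d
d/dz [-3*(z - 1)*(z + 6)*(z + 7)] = -9*z^2 - 72*z - 87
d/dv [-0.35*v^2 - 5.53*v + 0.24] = -0.7*v - 5.53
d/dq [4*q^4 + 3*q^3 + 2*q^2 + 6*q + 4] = 16*q^3 + 9*q^2 + 4*q + 6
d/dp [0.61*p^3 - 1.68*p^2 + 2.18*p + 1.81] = 1.83*p^2 - 3.36*p + 2.18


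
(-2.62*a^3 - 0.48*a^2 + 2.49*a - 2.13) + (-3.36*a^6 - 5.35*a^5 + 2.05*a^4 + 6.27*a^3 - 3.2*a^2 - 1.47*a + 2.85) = -3.36*a^6 - 5.35*a^5 + 2.05*a^4 + 3.65*a^3 - 3.68*a^2 + 1.02*a + 0.72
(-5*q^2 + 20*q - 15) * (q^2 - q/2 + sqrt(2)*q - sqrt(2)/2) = -5*q^4 - 5*sqrt(2)*q^3 + 45*q^3/2 - 25*q^2 + 45*sqrt(2)*q^2/2 - 25*sqrt(2)*q + 15*q/2 + 15*sqrt(2)/2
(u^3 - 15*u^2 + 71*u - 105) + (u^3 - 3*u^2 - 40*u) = 2*u^3 - 18*u^2 + 31*u - 105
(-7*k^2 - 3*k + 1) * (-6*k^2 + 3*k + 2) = 42*k^4 - 3*k^3 - 29*k^2 - 3*k + 2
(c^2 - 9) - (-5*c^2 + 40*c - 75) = 6*c^2 - 40*c + 66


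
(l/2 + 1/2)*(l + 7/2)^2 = l^3/2 + 4*l^2 + 77*l/8 + 49/8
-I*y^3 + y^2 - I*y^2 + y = y*(y + I)*(-I*y - I)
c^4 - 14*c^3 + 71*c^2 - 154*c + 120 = (c - 5)*(c - 4)*(c - 3)*(c - 2)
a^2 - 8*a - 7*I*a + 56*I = (a - 8)*(a - 7*I)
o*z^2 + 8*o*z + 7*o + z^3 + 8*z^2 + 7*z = (o + z)*(z + 1)*(z + 7)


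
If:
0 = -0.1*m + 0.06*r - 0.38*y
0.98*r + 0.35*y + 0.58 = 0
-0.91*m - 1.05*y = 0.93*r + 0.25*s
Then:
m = -4.01428571428571*y - 0.355102040816327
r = -0.357142857142857*y - 0.591836734693878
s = 11.7405714285714*y + 3.49420408163265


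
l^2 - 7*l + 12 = (l - 4)*(l - 3)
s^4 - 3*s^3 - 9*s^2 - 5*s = s*(s - 5)*(s + 1)^2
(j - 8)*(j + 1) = j^2 - 7*j - 8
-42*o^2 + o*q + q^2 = (-6*o + q)*(7*o + q)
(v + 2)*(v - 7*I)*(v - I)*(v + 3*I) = v^4 + 2*v^3 - 5*I*v^3 + 17*v^2 - 10*I*v^2 + 34*v - 21*I*v - 42*I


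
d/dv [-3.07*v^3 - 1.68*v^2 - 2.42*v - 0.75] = -9.21*v^2 - 3.36*v - 2.42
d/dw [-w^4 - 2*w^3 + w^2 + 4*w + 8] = -4*w^3 - 6*w^2 + 2*w + 4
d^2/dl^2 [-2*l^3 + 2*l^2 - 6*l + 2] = 4 - 12*l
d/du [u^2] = 2*u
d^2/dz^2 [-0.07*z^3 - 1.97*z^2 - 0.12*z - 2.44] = -0.42*z - 3.94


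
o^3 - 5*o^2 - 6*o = o*(o - 6)*(o + 1)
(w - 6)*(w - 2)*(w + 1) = w^3 - 7*w^2 + 4*w + 12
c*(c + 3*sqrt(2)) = c^2 + 3*sqrt(2)*c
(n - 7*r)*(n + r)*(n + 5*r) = n^3 - n^2*r - 37*n*r^2 - 35*r^3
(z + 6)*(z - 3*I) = z^2 + 6*z - 3*I*z - 18*I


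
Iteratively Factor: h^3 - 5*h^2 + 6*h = (h - 3)*(h^2 - 2*h) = h*(h - 3)*(h - 2)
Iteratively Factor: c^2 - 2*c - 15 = (c + 3)*(c - 5)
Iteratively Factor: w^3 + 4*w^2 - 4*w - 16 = (w - 2)*(w^2 + 6*w + 8) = (w - 2)*(w + 4)*(w + 2)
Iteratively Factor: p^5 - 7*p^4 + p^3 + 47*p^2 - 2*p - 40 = (p - 4)*(p^4 - 3*p^3 - 11*p^2 + 3*p + 10) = (p - 4)*(p + 2)*(p^3 - 5*p^2 - p + 5) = (p - 4)*(p + 1)*(p + 2)*(p^2 - 6*p + 5) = (p - 4)*(p - 1)*(p + 1)*(p + 2)*(p - 5)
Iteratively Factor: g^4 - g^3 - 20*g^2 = (g)*(g^3 - g^2 - 20*g) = g*(g + 4)*(g^2 - 5*g) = g*(g - 5)*(g + 4)*(g)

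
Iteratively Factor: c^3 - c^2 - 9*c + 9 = (c - 3)*(c^2 + 2*c - 3) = (c - 3)*(c - 1)*(c + 3)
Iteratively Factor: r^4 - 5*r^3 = (r)*(r^3 - 5*r^2) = r^2*(r^2 - 5*r) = r^2*(r - 5)*(r)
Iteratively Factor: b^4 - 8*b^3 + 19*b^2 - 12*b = (b - 4)*(b^3 - 4*b^2 + 3*b) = (b - 4)*(b - 3)*(b^2 - b) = b*(b - 4)*(b - 3)*(b - 1)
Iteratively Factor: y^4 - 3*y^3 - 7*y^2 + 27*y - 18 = (y - 1)*(y^3 - 2*y^2 - 9*y + 18) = (y - 1)*(y + 3)*(y^2 - 5*y + 6) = (y - 2)*(y - 1)*(y + 3)*(y - 3)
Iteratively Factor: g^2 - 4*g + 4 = (g - 2)*(g - 2)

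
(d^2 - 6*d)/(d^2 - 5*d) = (d - 6)/(d - 5)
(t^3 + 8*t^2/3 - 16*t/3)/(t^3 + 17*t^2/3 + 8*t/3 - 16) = t/(t + 3)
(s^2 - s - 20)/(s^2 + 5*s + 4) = (s - 5)/(s + 1)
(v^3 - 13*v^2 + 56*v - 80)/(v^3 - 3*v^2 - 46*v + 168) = (v^2 - 9*v + 20)/(v^2 + v - 42)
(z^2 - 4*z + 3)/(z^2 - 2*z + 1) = (z - 3)/(z - 1)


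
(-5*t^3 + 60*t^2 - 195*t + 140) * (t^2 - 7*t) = -5*t^5 + 95*t^4 - 615*t^3 + 1505*t^2 - 980*t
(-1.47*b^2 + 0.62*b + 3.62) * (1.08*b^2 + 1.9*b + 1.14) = -1.5876*b^4 - 2.1234*b^3 + 3.4118*b^2 + 7.5848*b + 4.1268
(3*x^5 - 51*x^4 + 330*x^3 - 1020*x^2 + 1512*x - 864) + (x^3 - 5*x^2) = 3*x^5 - 51*x^4 + 331*x^3 - 1025*x^2 + 1512*x - 864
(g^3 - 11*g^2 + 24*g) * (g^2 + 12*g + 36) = g^5 + g^4 - 72*g^3 - 108*g^2 + 864*g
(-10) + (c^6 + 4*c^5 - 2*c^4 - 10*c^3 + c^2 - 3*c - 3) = c^6 + 4*c^5 - 2*c^4 - 10*c^3 + c^2 - 3*c - 13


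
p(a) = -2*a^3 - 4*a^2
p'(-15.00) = -1230.00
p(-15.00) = 5850.00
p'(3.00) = -78.00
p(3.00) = -90.00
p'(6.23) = -282.72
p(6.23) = -638.86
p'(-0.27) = 1.72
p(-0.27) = -0.25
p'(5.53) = -227.73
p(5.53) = -460.55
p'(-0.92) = 2.28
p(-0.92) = -1.83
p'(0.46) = -4.95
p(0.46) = -1.04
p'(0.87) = -11.50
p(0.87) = -4.34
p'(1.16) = -17.35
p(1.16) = -8.50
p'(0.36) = -3.66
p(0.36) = -0.61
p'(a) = -6*a^2 - 8*a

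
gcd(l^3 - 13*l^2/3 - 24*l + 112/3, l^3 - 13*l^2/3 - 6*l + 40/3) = l - 4/3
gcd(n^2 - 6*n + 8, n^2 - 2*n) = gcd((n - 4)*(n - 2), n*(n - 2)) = n - 2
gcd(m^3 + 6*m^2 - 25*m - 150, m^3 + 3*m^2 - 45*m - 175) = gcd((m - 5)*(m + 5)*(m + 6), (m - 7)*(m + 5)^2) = m + 5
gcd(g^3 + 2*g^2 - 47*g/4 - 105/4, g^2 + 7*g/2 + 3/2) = g + 3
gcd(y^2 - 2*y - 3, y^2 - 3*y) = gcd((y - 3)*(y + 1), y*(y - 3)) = y - 3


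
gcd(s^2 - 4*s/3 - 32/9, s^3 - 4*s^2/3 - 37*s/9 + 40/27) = s - 8/3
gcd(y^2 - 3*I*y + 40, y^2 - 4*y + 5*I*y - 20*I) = y + 5*I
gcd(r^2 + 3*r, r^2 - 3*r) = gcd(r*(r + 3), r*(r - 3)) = r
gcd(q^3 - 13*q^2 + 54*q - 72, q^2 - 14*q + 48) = q - 6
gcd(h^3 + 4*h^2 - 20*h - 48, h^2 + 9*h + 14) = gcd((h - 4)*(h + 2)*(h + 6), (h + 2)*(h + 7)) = h + 2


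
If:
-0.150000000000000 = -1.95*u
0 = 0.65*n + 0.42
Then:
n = -0.65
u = 0.08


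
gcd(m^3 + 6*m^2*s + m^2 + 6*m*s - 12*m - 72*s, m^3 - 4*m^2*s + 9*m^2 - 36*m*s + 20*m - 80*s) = m + 4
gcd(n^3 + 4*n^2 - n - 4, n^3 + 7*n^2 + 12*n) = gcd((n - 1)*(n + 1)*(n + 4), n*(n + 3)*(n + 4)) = n + 4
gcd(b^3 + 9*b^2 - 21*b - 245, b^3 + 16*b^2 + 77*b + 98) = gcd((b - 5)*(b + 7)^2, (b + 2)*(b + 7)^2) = b^2 + 14*b + 49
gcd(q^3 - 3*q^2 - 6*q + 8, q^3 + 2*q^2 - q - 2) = q^2 + q - 2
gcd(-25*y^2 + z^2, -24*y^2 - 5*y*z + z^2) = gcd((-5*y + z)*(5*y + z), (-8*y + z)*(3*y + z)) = 1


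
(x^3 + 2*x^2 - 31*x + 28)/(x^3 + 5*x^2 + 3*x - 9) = (x^2 + 3*x - 28)/(x^2 + 6*x + 9)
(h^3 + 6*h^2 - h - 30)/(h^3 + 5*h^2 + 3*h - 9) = (h^2 + 3*h - 10)/(h^2 + 2*h - 3)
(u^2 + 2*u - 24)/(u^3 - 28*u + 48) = 1/(u - 2)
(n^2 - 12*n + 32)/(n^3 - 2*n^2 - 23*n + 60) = (n - 8)/(n^2 + 2*n - 15)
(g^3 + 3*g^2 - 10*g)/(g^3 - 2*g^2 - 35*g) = (g - 2)/(g - 7)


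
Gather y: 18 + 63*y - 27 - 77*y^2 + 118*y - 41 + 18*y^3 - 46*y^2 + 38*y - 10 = 18*y^3 - 123*y^2 + 219*y - 60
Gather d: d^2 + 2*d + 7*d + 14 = d^2 + 9*d + 14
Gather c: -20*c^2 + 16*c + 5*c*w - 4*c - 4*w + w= -20*c^2 + c*(5*w + 12) - 3*w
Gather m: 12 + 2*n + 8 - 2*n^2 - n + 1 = -2*n^2 + n + 21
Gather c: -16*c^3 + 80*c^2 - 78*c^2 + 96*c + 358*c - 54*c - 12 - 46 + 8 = -16*c^3 + 2*c^2 + 400*c - 50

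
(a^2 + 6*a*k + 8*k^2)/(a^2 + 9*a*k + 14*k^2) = (a + 4*k)/(a + 7*k)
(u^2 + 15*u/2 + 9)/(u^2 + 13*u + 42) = (u + 3/2)/(u + 7)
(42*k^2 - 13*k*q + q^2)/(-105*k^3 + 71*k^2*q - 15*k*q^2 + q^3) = (-6*k + q)/(15*k^2 - 8*k*q + q^2)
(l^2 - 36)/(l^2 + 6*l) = (l - 6)/l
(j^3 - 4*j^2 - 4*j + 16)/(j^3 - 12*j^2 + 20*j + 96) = (j^2 - 6*j + 8)/(j^2 - 14*j + 48)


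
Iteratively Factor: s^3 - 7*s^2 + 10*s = (s - 5)*(s^2 - 2*s) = s*(s - 5)*(s - 2)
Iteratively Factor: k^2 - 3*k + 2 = (k - 2)*(k - 1)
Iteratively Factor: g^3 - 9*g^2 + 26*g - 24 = (g - 3)*(g^2 - 6*g + 8) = (g - 3)*(g - 2)*(g - 4)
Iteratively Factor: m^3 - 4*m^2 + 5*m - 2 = (m - 1)*(m^2 - 3*m + 2) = (m - 1)^2*(m - 2)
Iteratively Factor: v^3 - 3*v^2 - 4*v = (v - 4)*(v^2 + v) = (v - 4)*(v + 1)*(v)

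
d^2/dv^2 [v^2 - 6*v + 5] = 2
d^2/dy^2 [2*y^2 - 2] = 4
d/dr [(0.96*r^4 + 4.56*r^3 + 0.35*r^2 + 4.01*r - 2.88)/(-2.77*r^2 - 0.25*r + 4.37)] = (-5.3184*r^5 - 13.3512*r^4 + 14.5008*r^3 + 70.8018*r^2 - 12.8962*r + 16.8037)/(7.6729*r^4 + 1.385*r^3 - 24.1473*r^2 - 2.185*r + 19.0969)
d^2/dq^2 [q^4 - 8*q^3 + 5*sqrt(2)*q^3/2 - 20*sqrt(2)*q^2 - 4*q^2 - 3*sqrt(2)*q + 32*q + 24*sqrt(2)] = 12*q^2 - 48*q + 15*sqrt(2)*q - 40*sqrt(2) - 8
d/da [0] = 0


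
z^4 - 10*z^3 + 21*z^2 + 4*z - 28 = (z - 7)*(z - 2)^2*(z + 1)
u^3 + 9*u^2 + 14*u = u*(u + 2)*(u + 7)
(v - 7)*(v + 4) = v^2 - 3*v - 28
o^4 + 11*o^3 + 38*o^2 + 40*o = o*(o + 2)*(o + 4)*(o + 5)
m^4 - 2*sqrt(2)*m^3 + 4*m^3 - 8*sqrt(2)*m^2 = m^2*(m + 4)*(m - 2*sqrt(2))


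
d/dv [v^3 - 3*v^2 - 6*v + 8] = 3*v^2 - 6*v - 6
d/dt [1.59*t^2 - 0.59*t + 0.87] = 3.18*t - 0.59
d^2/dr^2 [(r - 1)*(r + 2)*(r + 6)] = 6*r + 14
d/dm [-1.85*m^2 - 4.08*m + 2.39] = -3.7*m - 4.08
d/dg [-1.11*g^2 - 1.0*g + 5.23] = -2.22*g - 1.0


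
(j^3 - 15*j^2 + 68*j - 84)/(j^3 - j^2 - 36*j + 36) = (j^2 - 9*j + 14)/(j^2 + 5*j - 6)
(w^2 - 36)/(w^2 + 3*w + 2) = (w^2 - 36)/(w^2 + 3*w + 2)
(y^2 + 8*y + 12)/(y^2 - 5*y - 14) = (y + 6)/(y - 7)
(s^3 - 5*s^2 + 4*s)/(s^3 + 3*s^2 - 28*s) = (s - 1)/(s + 7)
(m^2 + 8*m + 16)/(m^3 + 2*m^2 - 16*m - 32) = (m + 4)/(m^2 - 2*m - 8)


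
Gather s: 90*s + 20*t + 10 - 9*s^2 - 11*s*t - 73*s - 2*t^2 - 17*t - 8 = -9*s^2 + s*(17 - 11*t) - 2*t^2 + 3*t + 2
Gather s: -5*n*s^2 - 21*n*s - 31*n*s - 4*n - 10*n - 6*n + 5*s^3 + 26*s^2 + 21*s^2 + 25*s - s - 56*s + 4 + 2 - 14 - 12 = -20*n + 5*s^3 + s^2*(47 - 5*n) + s*(-52*n - 32) - 20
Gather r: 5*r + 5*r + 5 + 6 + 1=10*r + 12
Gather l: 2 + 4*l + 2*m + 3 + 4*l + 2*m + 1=8*l + 4*m + 6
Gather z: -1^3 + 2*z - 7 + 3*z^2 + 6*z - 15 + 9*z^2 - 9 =12*z^2 + 8*z - 32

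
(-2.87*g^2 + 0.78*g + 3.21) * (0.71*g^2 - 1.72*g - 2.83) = -2.0377*g^4 + 5.4902*g^3 + 9.0596*g^2 - 7.7286*g - 9.0843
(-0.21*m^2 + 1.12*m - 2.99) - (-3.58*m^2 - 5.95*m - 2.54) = 3.37*m^2 + 7.07*m - 0.45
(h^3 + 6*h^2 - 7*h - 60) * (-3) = -3*h^3 - 18*h^2 + 21*h + 180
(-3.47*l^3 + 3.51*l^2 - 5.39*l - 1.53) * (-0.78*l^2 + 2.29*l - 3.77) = 2.7066*l^5 - 10.6841*l^4 + 25.324*l^3 - 24.3824*l^2 + 16.8166*l + 5.7681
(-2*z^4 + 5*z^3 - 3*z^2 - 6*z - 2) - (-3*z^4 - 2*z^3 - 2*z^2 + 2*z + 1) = z^4 + 7*z^3 - z^2 - 8*z - 3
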